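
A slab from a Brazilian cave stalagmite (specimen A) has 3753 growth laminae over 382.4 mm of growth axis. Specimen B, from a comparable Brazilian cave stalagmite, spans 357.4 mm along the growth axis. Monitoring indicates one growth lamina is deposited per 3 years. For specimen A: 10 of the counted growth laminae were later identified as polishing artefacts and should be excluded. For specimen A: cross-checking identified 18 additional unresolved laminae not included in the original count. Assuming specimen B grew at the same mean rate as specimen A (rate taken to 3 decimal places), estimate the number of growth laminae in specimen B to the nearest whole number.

Specimen A: after corrections the count is 3753 − 10 + 18 = 3761 growth laminae.
Specimen A: multiplying by 3 years per growth lamina: 3761 × 3 = 11283 years.
A: Mean rate = 382.4 mm / 11283 years ≈ 0.034 mm/year.
B spans 357.4 / 0.034 = 10511.76 years; at 3 years per growth lamina that is 10511.76 / 3 ≈ 3504 growth laminae.

3504 growth laminae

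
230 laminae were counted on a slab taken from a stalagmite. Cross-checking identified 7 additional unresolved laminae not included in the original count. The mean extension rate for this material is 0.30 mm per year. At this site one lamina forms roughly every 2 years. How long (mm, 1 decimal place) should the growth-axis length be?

142.2 mm

After corrections the count is 230 + 7 = 237 laminae.
Multiplying by 2 years per lamina: 237 × 2 = 474 years.
Length ≈ 0.30 × 474 = 142.2 mm.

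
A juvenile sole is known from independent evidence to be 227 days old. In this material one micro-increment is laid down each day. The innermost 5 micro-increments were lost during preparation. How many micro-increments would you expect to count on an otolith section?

222 micro-increments

One micro-increment per day gives 227 micro-increments over 227 days.
227 − 5 missed = 222 micro-increments expected in the prepared section.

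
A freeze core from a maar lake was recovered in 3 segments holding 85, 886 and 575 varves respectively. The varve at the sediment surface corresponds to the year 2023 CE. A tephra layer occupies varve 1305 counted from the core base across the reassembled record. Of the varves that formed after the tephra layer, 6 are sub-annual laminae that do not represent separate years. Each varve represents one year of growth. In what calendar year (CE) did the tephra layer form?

1788 CE

Total varves = 85 + 886 + 575 = 1546.
Between varve 1305 and the sediment surface there are 1546 − 1305 = 241 varves.
Removing the 6 false varves leaves 241 − 6 = 235 true varves beyond the tephra layer.
2023 − 235 = 1788 CE.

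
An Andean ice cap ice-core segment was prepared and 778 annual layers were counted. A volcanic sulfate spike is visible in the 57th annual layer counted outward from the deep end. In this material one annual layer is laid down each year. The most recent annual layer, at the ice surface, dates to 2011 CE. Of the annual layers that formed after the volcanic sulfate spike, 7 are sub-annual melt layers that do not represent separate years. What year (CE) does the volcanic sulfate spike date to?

Between annual layer 57 and the ice surface there are 778 − 57 = 721 annual layers.
Removing the 7 false annual layers leaves 721 − 7 = 714 true annual layers beyond the volcanic sulfate spike.
2011 − 714 = 1297 CE.

1297 CE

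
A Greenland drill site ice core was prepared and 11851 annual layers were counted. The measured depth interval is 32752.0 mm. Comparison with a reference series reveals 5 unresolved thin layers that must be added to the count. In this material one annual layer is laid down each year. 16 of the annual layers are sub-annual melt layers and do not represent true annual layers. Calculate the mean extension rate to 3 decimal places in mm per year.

Correcting the raw count gives 11851 − 16 + 5 = 11840 true annual layers.
Extension rate ≈ 32752.0 / 11840 = 2.766 mm per year.

2.766 mm per year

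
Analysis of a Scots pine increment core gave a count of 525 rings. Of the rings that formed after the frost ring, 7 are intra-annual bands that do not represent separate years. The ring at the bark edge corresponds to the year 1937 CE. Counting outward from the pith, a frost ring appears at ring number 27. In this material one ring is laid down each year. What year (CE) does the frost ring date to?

The frost ring sits at ring 27 from the pith, so 525 − 27 = 498 rings formed after it.
Removing the 7 false rings leaves 498 − 7 = 491 true rings beyond the frost ring.
Counting back 491 years from 1937 CE places the frost ring in 1937 − 491 = 1446 CE.

1446 CE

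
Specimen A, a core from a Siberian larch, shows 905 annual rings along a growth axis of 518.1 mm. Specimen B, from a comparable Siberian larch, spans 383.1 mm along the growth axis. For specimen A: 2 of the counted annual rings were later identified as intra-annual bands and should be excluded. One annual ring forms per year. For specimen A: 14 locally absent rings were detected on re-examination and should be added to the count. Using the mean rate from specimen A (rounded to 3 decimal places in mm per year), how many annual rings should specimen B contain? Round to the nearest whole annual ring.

678 annual rings

Specimen A: after corrections the count is 905 − 2 + 14 = 917 annual rings.
A: 518.1 mm over 917 years gives 518.1 / 917 ≈ 0.565 mm/yr.
B spans 383.1 / 0.565 = 678.05 years ≈ 678 annual rings.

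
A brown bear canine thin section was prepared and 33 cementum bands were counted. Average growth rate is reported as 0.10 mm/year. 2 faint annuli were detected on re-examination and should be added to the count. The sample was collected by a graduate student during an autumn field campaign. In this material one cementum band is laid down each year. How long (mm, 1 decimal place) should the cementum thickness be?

3.5 mm

Adjusted count: 33 + 2 = 35 cementum bands.
Length ≈ 0.10 × 35 = 3.5 mm.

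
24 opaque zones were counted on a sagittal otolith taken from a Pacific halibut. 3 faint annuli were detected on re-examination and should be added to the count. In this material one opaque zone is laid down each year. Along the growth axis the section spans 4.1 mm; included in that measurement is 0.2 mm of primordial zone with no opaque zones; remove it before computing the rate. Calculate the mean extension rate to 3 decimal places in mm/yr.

True opaque zone count = 24 + 3 = 27.
Net length = 4.1 − 0.2 = 3.9 mm.
Mean rate = 3.9 mm / 27 years ≈ 0.144 mm/yr.

0.144 mm/yr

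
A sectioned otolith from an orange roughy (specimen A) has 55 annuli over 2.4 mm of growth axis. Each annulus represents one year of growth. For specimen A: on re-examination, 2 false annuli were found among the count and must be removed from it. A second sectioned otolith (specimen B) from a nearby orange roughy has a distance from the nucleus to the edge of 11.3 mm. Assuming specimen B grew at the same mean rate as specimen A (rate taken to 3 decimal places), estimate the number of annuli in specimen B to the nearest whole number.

251 annuli

Specimen A: true annulus count = 55 − 2 = 53.
A: Extension rate ≈ 2.4 / 53 = 0.045 mm per year.
B spans 11.3 / 0.045 = 251.11 years ≈ 251 annuli.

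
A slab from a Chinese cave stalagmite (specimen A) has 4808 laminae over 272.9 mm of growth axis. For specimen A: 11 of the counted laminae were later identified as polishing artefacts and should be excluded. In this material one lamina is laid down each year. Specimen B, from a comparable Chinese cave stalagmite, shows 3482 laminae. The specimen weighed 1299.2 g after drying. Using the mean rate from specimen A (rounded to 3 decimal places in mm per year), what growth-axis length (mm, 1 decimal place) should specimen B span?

198.5 mm

Specimen A: true lamina count = 4808 − 11 = 4797.
A: 272.9 mm over 4797 years gives 272.9 / 4797 ≈ 0.057 mm/yr.
Length of B = 0.057 × 3482 = 198.5 mm.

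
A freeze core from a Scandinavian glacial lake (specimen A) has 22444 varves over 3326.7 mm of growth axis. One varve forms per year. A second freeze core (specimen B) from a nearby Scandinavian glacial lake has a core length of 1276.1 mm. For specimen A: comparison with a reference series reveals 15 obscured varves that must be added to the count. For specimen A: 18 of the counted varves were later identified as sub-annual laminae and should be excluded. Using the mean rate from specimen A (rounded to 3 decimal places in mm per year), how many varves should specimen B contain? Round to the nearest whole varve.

Specimen A: correcting the raw count gives 22444 − 18 + 15 = 22441 true varves.
A: 3326.7 mm over 22441 years gives 3326.7 / 22441 ≈ 0.148 mm per year.
Specimen B: 1276.1 mm / 0.148 mm per year = 8622.30 years ≈ 8622 varves.

8622 varves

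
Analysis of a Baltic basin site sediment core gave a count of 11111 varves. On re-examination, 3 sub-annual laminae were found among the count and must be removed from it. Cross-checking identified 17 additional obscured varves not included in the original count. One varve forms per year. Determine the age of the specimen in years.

11125 yr

Adjusted count: 11111 − 3 + 17 = 11125 varves.
At one varve per year, that is 11125 years.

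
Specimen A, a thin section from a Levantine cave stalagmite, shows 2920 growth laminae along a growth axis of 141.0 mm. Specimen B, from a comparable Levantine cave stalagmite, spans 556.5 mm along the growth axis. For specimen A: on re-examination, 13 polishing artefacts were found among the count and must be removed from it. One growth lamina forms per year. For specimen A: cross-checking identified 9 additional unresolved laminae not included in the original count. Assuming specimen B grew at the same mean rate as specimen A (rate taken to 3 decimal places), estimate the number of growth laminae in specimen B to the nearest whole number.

Specimen A: correcting the raw count gives 2920 − 13 + 9 = 2916 true growth laminae.
A: 141.0 mm over 2916 years gives 141.0 / 2916 ≈ 0.048 mm/year.
B spans 556.5 / 0.048 = 11593.75 years ≈ 11594 growth laminae.

11594 growth laminae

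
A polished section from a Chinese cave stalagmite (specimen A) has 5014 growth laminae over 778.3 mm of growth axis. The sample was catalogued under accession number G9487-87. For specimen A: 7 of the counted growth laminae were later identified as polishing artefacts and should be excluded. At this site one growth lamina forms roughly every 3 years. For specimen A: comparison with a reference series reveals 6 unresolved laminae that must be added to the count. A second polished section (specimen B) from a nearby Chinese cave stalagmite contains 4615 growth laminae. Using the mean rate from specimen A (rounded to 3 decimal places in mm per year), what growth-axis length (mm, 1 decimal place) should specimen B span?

719.9 mm

Specimen A: correcting the raw count gives 5014 − 7 + 6 = 5013 true growth laminae.
Specimen A: 5013 growth laminae at 3 years each span 5013 × 3 = 15039 years.
A: Mean rate = 778.3 mm / 15039 years ≈ 0.052 mm/year.
Specimen B: 4615 growth laminae at 3 years each span 4615 × 3 = 13845 years. Length of B = 0.052 × 13845 = 719.9 mm.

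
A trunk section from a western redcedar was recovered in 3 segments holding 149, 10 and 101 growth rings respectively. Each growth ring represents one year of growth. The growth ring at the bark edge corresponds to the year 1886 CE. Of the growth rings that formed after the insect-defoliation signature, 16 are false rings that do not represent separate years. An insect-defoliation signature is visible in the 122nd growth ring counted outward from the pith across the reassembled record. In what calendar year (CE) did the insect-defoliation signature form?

1764 CE

Total growth rings = 149 + 10 + 101 = 260.
The insect-defoliation signature sits at growth ring 122 from the pith, so 260 − 122 = 138 growth rings formed after it.
Excluding 16 false growth rings: 138 − 16 = 122.
1886 − 122 = 1764 CE.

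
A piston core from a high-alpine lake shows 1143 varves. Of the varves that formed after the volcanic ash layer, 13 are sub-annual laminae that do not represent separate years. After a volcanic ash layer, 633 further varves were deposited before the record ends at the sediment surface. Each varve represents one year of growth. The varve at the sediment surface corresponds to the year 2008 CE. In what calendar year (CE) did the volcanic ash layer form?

1388 CE

There are 633 varves younger than the volcanic ash layer.
Excluding 13 false varves: 633 − 13 = 620.
2008 − 620 = 1388 CE.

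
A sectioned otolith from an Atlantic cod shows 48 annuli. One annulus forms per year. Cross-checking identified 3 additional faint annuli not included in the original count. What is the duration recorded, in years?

Adjusted count: 48 + 3 = 51 annuli.
With a one-to-one annulus periodicity this is 51 years.

51 yr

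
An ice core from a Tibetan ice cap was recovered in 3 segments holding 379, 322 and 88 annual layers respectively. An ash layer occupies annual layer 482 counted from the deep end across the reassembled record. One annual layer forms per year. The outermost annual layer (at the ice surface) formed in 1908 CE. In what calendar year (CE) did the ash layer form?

1601 CE

Total annual layers = 379 + 322 + 88 = 789.
789 − 482 = 307 annual layers lie beyond the ash layer toward the ice surface.
The annual layer at the ice surface is 1908 CE, so the ash layer dates to 1908 − 307 = 1601 CE.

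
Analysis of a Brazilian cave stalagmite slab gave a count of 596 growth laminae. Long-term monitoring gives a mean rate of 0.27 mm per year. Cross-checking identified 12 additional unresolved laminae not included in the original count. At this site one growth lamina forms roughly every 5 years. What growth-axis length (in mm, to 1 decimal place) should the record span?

820.8 mm

Adjusted count: 596 + 12 = 608 growth laminae.
At 5 years per growth lamina, 608 × 5 = 3040 years.
Length ≈ 0.27 × 3040 = 820.8 mm.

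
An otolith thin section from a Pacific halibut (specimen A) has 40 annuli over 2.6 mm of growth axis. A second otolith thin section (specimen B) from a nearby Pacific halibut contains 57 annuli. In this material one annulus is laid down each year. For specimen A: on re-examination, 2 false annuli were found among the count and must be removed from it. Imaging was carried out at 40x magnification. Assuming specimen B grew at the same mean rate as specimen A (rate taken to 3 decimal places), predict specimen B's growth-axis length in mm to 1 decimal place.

3.9 mm

Specimen A: true annulus count = 40 − 2 = 38.
A: Mean rate = 2.6 mm / 38 years ≈ 0.068 mm/yr.
Length of B = 0.068 × 57 = 3.9 mm.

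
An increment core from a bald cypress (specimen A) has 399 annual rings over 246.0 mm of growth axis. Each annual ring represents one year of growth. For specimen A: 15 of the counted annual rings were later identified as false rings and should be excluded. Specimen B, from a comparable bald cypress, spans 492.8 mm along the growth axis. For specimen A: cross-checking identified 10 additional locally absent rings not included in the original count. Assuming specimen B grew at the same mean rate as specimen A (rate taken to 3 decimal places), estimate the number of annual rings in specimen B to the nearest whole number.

790 annual rings

Specimen A: correcting the raw count gives 399 − 15 + 10 = 394 true annual rings.
A: Mean rate = 246.0 mm / 394 years ≈ 0.624 mm/yr.
Specimen B: 492.8 mm / 0.624 mm per year = 789.74 years ≈ 790 annual rings.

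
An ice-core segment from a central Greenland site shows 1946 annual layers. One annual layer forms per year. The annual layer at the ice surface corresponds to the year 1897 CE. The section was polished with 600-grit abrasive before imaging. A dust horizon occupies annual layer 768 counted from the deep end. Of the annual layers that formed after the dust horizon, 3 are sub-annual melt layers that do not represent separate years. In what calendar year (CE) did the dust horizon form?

The dust horizon sits at annual layer 768 from the deep end, so 1946 − 768 = 1178 annual layers formed after it.
Removing the 3 false annual layers leaves 1178 − 3 = 1175 true annual layers beyond the dust horizon.
1897 − 1175 = 722 CE.

722 CE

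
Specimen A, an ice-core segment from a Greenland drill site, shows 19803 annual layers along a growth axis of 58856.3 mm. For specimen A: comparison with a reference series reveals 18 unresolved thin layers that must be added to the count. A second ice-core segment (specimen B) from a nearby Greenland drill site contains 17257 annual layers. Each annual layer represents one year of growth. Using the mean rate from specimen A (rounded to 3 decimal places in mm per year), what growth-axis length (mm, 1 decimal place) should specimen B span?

Specimen A: adjusted count: 19803 + 18 = 19821 annual layers.
A: Mean rate = 58856.3 mm / 19821 years ≈ 2.969 mm per year.
For B, 2.969 mm/year × 17257 years = 51236.0 mm.

51236.0 mm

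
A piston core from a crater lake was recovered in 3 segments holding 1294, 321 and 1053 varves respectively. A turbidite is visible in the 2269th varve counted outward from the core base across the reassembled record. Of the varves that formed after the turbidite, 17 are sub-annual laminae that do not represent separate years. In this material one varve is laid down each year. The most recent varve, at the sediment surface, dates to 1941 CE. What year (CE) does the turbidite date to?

1559 CE

Total varves = 1294 + 321 + 1053 = 2668.
2668 − 2269 = 399 varves lie beyond the turbidite toward the sediment surface.
Excluding 17 false varves: 399 − 17 = 382.
The varve at the sediment surface is 1941 CE, so the turbidite dates to 1941 − 382 = 1559 CE.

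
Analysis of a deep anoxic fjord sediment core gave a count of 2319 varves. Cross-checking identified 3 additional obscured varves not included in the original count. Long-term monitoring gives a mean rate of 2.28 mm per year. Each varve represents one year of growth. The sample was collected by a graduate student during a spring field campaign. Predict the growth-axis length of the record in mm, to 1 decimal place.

5294.2 mm

True varve count = 2319 + 3 = 2322.
2322 years at 2.28 mm/year gives 2.28 × 2322 = 5294.2 mm.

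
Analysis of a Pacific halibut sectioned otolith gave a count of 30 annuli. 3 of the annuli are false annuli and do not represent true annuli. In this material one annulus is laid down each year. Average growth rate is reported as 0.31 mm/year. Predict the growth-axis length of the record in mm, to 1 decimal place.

Correcting the raw count gives 30 − 3 = 27 true annuli.
Predicted length = 0.31 mm/year × 27 years = 8.4 mm.

8.4 mm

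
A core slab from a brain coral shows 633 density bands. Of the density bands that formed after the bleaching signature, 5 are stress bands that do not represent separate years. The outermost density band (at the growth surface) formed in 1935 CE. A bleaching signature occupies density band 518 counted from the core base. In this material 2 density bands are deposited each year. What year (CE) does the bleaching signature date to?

1880 CE

Between density band 518 and the growth surface there are 633 − 518 = 115 density bands.
Excluding 5 false density bands: 115 − 5 = 110.
With 2 density bands per year, 110 / 2 = 55 years.
The density band at the growth surface is 1935 CE, so the bleaching signature dates to 1935 − 55 = 1880 CE.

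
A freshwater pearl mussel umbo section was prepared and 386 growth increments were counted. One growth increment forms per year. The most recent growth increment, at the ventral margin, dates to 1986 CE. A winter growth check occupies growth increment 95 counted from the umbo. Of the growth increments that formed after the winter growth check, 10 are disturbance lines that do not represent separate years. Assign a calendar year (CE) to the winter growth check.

386 − 95 = 291 growth increments lie beyond the winter growth check toward the ventral margin.
Removing the 10 false growth increments leaves 291 − 10 = 281 true growth increments beyond the winter growth check.
Counting back 281 years from 1986 CE places the winter growth check in 1986 − 281 = 1705 CE.

1705 CE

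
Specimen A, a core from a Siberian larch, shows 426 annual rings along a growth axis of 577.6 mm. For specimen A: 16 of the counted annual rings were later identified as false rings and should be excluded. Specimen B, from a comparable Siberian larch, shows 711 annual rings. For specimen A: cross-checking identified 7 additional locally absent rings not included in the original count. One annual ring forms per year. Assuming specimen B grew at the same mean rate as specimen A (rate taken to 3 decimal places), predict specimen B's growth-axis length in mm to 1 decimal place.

Specimen A: adjusted count: 426 − 16 + 7 = 417 annual rings.
A: Mean rate = 577.6 mm / 417 years ≈ 1.385 mm/yr.
B's length ≈ 1.385 × 711 = 984.7 mm.

984.7 mm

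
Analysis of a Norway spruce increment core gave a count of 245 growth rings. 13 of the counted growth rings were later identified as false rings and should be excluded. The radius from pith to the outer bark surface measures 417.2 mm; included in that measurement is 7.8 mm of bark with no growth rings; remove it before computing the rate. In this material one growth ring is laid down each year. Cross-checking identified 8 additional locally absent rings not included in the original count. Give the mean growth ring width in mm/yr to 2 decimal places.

1.71 mm/yr

Adjusted count: 245 − 13 + 8 = 240 growth rings.
Net length = 417.2 − 7.8 = 409.4 mm.
Mean rate = 409.4 mm / 240 years ≈ 1.71 mm/yr.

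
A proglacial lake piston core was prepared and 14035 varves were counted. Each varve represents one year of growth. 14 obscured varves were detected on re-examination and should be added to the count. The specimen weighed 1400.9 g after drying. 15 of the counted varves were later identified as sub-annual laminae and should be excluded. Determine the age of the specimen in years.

Adjusted count: 14035 − 15 + 14 = 14034 varves.
At one varve per year, that is 14034 years.

14034 yr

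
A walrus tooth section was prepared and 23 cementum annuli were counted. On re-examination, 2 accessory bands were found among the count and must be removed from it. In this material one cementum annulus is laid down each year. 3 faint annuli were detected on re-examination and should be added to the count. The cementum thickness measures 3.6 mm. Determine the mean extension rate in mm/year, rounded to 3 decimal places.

0.150 mm/year

Correcting the raw count gives 23 − 2 + 3 = 24 true cementum annuli.
3.6 mm over 24 years gives 3.6 / 24 ≈ 0.150 mm/year.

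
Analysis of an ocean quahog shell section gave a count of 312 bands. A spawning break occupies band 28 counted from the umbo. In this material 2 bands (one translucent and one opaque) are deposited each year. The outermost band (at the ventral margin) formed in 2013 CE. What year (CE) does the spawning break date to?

1871 CE

The spawning break sits at band 28 from the umbo, so 312 − 28 = 284 bands formed after it.
Dividing by 2 bands per year: 284 / 2 = 142 years.
Counting back 142 years from 2013 CE places the spawning break in 2013 − 142 = 1871 CE.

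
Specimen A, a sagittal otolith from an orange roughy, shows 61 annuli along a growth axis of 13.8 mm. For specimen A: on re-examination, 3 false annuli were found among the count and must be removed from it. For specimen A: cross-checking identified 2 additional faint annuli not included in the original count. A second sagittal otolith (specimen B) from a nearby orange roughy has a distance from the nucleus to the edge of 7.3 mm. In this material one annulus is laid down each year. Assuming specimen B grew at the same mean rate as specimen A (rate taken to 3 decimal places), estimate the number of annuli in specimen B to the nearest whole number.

Specimen A: adjusted count: 61 − 3 + 2 = 60 annuli.
A: Mean rate = 13.8 mm / 60 years ≈ 0.230 mm/yr.
For B, 7.3 / 0.230 = 31.74 years ≈ 32 annuli.

32 annuli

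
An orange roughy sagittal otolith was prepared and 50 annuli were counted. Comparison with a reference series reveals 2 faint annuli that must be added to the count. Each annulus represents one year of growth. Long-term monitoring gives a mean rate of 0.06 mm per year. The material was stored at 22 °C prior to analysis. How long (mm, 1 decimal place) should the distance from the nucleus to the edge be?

Correcting the raw count gives 50 + 2 = 52 true annuli.
52 years at 0.06 mm/year gives 0.06 × 52 = 3.1 mm.

3.1 mm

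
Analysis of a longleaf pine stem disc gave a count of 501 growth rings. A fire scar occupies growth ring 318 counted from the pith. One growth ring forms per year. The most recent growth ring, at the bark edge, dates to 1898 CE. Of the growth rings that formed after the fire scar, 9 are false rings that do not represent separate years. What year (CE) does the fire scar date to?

Between growth ring 318 and the bark edge there are 501 − 318 = 183 growth rings.
Excluding 9 false growth rings: 183 − 9 = 174.
Counting back 174 years from 1898 CE places the fire scar in 1898 − 174 = 1724 CE.

1724 CE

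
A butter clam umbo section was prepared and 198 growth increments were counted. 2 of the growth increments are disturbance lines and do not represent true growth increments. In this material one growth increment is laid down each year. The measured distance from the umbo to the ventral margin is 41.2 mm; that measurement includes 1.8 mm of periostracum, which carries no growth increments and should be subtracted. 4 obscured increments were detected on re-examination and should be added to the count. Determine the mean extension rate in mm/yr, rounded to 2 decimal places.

Correcting the raw count gives 198 − 2 + 4 = 200 true growth increments.
Net length = 41.2 − 1.8 = 39.4 mm.
Extension rate ≈ 39.4 / 200 = 0.20 mm/yr.

0.20 mm/yr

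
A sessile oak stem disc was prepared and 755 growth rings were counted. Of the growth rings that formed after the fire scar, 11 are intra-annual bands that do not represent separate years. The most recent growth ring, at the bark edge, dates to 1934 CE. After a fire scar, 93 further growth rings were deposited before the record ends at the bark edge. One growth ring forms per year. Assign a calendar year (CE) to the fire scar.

There are 93 growth rings younger than the fire scar.
Excluding 11 false growth rings: 93 − 11 = 82.
The growth ring at the bark edge is 1934 CE, so the fire scar dates to 1934 − 82 = 1852 CE.

1852 CE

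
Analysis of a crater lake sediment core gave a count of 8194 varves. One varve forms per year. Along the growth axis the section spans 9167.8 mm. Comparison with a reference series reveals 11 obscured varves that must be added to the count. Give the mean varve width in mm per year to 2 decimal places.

1.12 mm per year

True varve count = 8194 + 11 = 8205.
9167.8 mm over 8205 years gives 9167.8 / 8205 ≈ 1.12 mm per year.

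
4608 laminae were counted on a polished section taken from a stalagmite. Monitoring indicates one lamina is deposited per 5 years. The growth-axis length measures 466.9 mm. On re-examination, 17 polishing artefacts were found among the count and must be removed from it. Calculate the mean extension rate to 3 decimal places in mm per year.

Adjusted count: 4608 − 17 = 4591 laminae.
At 5 years per lamina, 4591 × 5 = 22955 years.
Extension rate ≈ 466.9 / 22955 = 0.020 mm per year.

0.020 mm per year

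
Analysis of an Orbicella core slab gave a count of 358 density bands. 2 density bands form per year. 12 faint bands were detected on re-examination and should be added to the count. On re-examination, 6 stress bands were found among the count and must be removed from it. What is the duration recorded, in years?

182 years

Adjusted count: 358 − 6 + 12 = 364 density bands.
With 2 density bands per year, 364 / 2 = 182 years.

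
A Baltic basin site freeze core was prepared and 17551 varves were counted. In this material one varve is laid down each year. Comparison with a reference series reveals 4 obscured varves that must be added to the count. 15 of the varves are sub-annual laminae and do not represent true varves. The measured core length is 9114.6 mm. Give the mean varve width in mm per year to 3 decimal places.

True varve count = 17551 − 15 + 4 = 17540.
Extension rate ≈ 9114.6 / 17540 = 0.520 mm per year.

0.520 mm per year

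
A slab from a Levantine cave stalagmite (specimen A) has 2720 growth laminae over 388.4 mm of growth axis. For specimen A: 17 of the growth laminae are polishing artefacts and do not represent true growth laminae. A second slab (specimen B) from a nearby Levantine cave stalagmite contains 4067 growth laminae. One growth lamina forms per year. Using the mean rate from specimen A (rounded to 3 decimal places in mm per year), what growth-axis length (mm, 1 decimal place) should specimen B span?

585.6 mm

Specimen A: after corrections the count is 2720 − 17 = 2703 growth laminae.
A: Extension rate ≈ 388.4 / 2703 = 0.144 mm per year.
For B, 0.144 mm/year × 4067 years = 585.6 mm.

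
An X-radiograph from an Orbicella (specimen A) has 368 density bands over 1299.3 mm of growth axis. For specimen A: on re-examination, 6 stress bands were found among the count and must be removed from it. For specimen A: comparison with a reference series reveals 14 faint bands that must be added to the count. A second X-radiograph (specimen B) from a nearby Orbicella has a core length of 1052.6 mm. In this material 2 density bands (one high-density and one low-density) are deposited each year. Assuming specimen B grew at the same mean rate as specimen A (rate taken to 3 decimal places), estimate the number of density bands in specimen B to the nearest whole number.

305 density bands

Specimen A: true density band count = 368 − 6 + 14 = 376.
Specimen A: with 2 density bands per year, 376 / 2 = 188 years.
A: Extension rate ≈ 1299.3 / 188 = 6.911 mm/yr.
B spans 1052.6 / 6.911 = 152.31 years; at 2 density bands per year that is 152.31 × 2 ≈ 305 density bands.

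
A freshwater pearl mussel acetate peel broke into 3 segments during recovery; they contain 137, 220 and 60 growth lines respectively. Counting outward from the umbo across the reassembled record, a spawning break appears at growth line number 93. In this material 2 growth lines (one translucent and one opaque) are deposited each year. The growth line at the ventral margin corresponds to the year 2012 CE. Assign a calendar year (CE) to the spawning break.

1850 CE

Total growth lines = 137 + 220 + 60 = 417.
417 − 93 = 324 growth lines lie beyond the spawning break toward the ventral margin.
Dividing by 2 growth lines per year: 324 / 2 = 162 years.
Counting back 162 years from 2012 CE places the spawning break in 2012 − 162 = 1850 CE.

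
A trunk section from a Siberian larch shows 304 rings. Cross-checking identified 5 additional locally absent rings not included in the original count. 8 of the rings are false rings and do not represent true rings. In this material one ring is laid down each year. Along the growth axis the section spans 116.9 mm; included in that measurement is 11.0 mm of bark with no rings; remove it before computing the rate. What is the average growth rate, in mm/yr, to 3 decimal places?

0.352 mm/yr

Adjusted count: 304 − 8 + 5 = 301 rings.
Removing the 11.0 mm offcut leaves 116.9 − 11.0 = 105.9 mm.
Extension rate ≈ 105.9 / 301 = 0.352 mm/yr.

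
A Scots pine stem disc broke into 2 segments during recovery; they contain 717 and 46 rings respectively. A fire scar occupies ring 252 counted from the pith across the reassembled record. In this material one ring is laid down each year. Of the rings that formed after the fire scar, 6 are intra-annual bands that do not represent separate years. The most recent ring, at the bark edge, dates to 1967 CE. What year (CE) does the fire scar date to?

Total rings = 717 + 46 = 763.
The fire scar sits at ring 252 from the pith, so 763 − 252 = 511 rings formed after it.
511 − 6 false = 505 true rings after the fire scar.
Counting back 505 years from 1967 CE places the fire scar in 1967 − 505 = 1462 CE.

1462 CE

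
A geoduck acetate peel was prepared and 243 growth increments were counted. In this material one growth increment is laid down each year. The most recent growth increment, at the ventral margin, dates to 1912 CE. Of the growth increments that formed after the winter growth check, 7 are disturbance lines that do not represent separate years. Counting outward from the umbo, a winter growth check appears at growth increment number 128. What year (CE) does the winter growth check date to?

1804 CE

The winter growth check sits at growth increment 128 from the umbo, so 243 − 128 = 115 growth increments formed after it.
115 − 7 false = 108 true growth increments after the winter growth check.
Counting back 108 years from 1912 CE places the winter growth check in 1912 − 108 = 1804 CE.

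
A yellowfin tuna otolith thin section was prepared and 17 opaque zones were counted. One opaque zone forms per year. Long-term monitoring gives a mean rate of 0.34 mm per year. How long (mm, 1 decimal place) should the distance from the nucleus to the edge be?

5.8 mm

The record spans 17 years at 0.34 mm per year.
Predicted length = 0.34 mm/year × 17 years = 5.8 mm.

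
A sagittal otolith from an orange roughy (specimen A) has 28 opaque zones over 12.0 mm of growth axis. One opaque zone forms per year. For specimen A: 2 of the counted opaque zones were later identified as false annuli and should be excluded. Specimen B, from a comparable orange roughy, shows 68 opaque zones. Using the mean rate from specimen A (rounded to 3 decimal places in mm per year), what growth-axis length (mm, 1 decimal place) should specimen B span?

31.4 mm

Specimen A: adjusted count: 28 − 2 = 26 opaque zones.
A: Mean rate = 12.0 mm / 26 years ≈ 0.462 mm per year.
Length of B = 0.462 × 68 = 31.4 mm.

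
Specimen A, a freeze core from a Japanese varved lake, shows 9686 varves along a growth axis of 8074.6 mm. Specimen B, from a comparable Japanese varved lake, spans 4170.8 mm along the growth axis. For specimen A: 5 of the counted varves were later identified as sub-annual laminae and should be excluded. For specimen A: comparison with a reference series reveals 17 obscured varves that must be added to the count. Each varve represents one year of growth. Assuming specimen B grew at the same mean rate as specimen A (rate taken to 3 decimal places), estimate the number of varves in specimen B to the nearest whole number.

5007 varves

Specimen A: true varve count = 9686 − 5 + 17 = 9698.
A: Mean rate = 8074.6 mm / 9698 years ≈ 0.833 mm per year.
For B, 4170.8 / 0.833 = 5006.96 years ≈ 5007 varves.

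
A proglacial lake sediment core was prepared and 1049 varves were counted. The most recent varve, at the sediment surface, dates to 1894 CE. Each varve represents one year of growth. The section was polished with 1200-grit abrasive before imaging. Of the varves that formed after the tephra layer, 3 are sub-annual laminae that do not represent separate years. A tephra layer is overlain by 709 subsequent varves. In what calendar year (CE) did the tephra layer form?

709 varves post-date the tephra layer.
Removing the 3 false varves leaves 709 − 3 = 706 true varves beyond the tephra layer.
Counting back 706 years from 1894 CE places the tephra layer in 1894 − 706 = 1188 CE.

1188 CE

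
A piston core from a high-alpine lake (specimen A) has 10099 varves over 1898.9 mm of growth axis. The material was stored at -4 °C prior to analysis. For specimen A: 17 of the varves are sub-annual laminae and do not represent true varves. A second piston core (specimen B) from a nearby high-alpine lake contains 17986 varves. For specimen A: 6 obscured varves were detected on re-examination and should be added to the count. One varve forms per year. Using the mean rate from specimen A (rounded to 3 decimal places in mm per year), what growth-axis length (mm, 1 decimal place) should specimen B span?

Specimen A: true varve count = 10099 − 17 + 6 = 10088.
A: Mean rate = 1898.9 mm / 10088 years ≈ 0.188 mm/yr.
B's length ≈ 0.188 × 17986 = 3381.4 mm.

3381.4 mm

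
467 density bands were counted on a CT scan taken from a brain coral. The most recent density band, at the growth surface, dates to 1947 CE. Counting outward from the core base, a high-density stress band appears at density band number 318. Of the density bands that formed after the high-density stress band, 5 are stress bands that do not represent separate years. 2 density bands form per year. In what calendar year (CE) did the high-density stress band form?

1875 CE

Between density band 318 and the growth surface there are 467 − 318 = 149 density bands.
149 − 5 false = 144 true density bands after the high-density stress band.
With 2 density bands per year, 144 / 2 = 72 years.
The density band at the growth surface is 1947 CE, so the high-density stress band dates to 1947 − 72 = 1875 CE.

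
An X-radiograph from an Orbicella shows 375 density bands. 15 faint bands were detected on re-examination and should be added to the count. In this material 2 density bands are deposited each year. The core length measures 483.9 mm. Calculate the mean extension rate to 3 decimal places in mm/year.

2.482 mm/year

True density band count = 375 + 15 = 390.
With 2 density bands per year, 390 / 2 = 195 years.
483.9 mm over 195 years gives 483.9 / 195 ≈ 2.482 mm/year.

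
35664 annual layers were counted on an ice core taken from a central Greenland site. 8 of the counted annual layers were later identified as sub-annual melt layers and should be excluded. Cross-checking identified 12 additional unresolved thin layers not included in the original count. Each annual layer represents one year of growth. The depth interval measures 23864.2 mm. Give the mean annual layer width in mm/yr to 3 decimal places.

0.669 mm/yr

Adjusted count: 35664 − 8 + 12 = 35668 annual layers.
Extension rate ≈ 23864.2 / 35668 = 0.669 mm/yr.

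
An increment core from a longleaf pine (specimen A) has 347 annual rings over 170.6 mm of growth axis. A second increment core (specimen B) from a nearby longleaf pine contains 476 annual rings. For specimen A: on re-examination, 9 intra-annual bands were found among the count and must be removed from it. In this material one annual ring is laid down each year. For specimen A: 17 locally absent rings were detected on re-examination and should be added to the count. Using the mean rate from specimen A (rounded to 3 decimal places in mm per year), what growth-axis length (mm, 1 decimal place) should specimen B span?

Specimen A: after corrections the count is 347 − 9 + 17 = 355 annual rings.
A: 170.6 mm over 355 years gives 170.6 / 355 ≈ 0.481 mm/yr.
For B, 0.481 mm/year × 476 years = 229.0 mm.

229.0 mm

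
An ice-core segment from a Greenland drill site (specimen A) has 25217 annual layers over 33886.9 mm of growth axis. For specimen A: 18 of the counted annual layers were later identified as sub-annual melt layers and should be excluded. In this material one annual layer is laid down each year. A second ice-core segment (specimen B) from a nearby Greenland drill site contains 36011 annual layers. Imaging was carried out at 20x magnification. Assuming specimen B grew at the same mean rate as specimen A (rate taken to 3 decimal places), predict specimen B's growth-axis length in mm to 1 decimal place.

Specimen A: after corrections the count is 25217 − 18 = 25199 annual layers.
A: 33886.9 mm over 25199 years gives 33886.9 / 25199 ≈ 1.345 mm/yr.
For B, 1.345 mm/year × 36011 years = 48434.8 mm.

48434.8 mm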